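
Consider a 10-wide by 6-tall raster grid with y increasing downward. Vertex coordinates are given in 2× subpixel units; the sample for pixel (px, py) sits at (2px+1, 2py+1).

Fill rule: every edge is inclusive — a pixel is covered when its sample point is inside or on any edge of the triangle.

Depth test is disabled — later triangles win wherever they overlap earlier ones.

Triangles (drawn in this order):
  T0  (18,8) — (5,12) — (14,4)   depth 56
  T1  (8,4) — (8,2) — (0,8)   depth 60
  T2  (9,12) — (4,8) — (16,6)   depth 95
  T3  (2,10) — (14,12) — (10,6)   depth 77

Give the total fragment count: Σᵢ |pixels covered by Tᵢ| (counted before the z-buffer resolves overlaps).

T0:
  2·area = 68
  edge (18, 8)→(5, 12): d=(-13,4) inclusive
  edge (5, 12)→(14, 4): d=(9,-8) inclusive
  edge (14, 4)→(18, 8): d=(4,4) inclusive
    (5,0)@(11, 1): e=[119,-51,0] → ·  [on edge]
    (6,1)@(13, 3): e=[85,-17,0] → ·  [on edge]
    (6,2)@(13, 5): e=[59,1,8] → █
    (7,2)@(15, 5): e=[51,17,0] → █  [on edge]
    (8,2)@(17, 5): e=[43,33,-8] → ·
    (5,3)@(11, 7): e=[41,3,24] → █
    (8,3)@(17, 7): e=[17,51,0] → █  [on edge]
    (9,3)@(19, 7): e=[9,67,-8] → ·
    (4,4)@(9, 9): e=[23,5,40] → █
    (7,4)@(15, 9): e=[-1,53,16] → ·
    (8,4)@(17, 9): e=[-9,69,8] → ·
    (9,4)@(19, 9): e=[-17,85,0] → ·  [on edge]
  covered (10 px):
    · · · · · · · · · ·
    · · · · · · · · · ·
    · · · · · · █ █ · ·
    · · · · · █ █ █ █ ·
    · · · · █ █ █ · · ·
    · · · █ · · · · · ·
T1:
  2·area = 16  (B↔C swapped to make it positive)
  edge (8, 4)→(0, 8): d=(-8,4) inclusive
  edge (0, 8)→(8, 2): d=(8,-6) inclusive
  edge (8, 2)→(8, 4): d=(0,2) inclusive
    (3,1)@(7, 3): e=[12,2,2] → █
    (4,1)@(9, 3): e=[4,14,-2] → ·
    (2,2)@(5, 5): e=[4,6,6] → █
    (3,2)@(7, 5): e=[-4,18,2] → ·
    (2,3)@(5, 7): e=[-12,22,6] → ·
  covered (2 px):
    · · · · · · · · · ·
    · · · █ · · · · · ·
    · · █ · · · · · · ·
    · · · · · · · · · ·
    · · · · · · · · · ·
    · · · · · · · · · ·
T2:
  2·area = 58
  edge (9, 12)→(4, 8): d=(-5,-4) inclusive
  edge (4, 8)→(16, 6): d=(12,-2) inclusive
  edge (16, 6)→(9, 12): d=(-7,6) inclusive
    (5,3)@(11, 7): e=[33,2,23] → █
    (6,3)@(13, 7): e=[41,6,11] → █
    (7,3)@(15, 7): e=[49,10,-1] → ·
    (3,4)@(7, 9): e=[7,18,33] → █
    (4,4)@(9, 9): e=[15,22,21] → █
    (6,4)@(13, 9): e=[31,30,-3] → ·
    (3,5)@(7, 11): e=[-3,42,19] → ·
    (4,5)@(9, 11): e=[5,46,7] → █
    (5,5)@(11, 11): e=[13,50,-5] → ·
  covered (6 px):
    · · · · · · · · · ·
    · · · · · · · · · ·
    · · · · · · · · · ·
    · · · · · █ █ · · ·
    · · · █ █ █ · · · ·
    · · · · █ · · · · ·
T3:
  2·area = 64  (B↔C swapped to make it positive)
  edge (2, 10)→(10, 6): d=(8,-4) inclusive
  edge (10, 6)→(14, 12): d=(4,6) inclusive
  edge (14, 12)→(2, 10): d=(-12,-2) inclusive
    (4,3)@(9, 7): e=[4,10,50] → █
    (5,3)@(11, 7): e=[12,-2,54] → ·
    (2,4)@(5, 9): e=[4,42,18] → █
    (3,4)@(7, 9): e=[12,30,22] → █
    (5,4)@(11, 9): e=[28,6,30] → █
    (6,4)@(13, 9): e=[36,-6,34] → ·
    (2,5)@(5, 11): e=[20,50,-6] → ·
    (3,5)@(7, 11): e=[28,38,-2] → ·
    (4,5)@(9, 11): e=[36,26,2] → █
    (6,5)@(13, 11): e=[52,2,10] → █
    (7,5)@(15, 11): e=[60,-10,14] → ·
  covered (8 px):
    · · · · · · · · · ·
    · · · · · · · · · ·
    · · · · · · · · · ·
    · · · · █ · · · · ·
    · · █ █ █ █ · · · ·
    · · · · █ █ █ · · ·

Final: 26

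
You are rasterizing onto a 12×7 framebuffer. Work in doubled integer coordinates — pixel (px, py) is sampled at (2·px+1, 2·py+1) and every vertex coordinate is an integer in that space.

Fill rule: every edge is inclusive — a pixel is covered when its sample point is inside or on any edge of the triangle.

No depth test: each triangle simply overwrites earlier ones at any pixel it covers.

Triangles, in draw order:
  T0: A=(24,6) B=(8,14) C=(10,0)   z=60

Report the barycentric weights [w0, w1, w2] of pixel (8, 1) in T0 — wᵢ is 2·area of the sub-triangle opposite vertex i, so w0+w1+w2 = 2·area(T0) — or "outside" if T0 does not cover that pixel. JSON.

T0:
  2·area = 208
  edge (24, 6)→(8, 14): d=(-16,8) inclusive
  edge (8, 14)→(10, 0): d=(2,-14) inclusive
  edge (10, 0)→(24, 6): d=(14,6) inclusive
    (5,0)@(11, 1): e=[184,16,8] → #
    (6,0)@(13, 1): e=[168,44,-4] → ·
    (5,1)@(11, 3): e=[152,20,36] → #
    (6,1)@(13, 3): e=[136,48,24] → #
    (7,1)@(15, 3): e=[120,76,12] → #
    (8,1)@(17, 3): e=[104,104,0] → #  [on edge]
    (9,1)@(19, 3): e=[88,132,-12] → ·
    (5,2)@(11, 5): e=[120,24,64] → #
    (9,2)@(19, 5): e=[56,136,16] → #
    (10,2)@(21, 5): e=[40,164,4] → #
    (11,2)@(23, 5): e=[24,192,-8] → ·
    (4,3)@(9, 7): e=[104,0,104] → #  [on edge]
  covered (27 px):
    · · · · · # · · · · · ·
    · · · · · # # # # · · ·
    · · · · · # # # # # # ·
    · · · · # # # # # # # ·
    · · · · # # # # # · · ·
    · · · · # # # · · · · ·
    · · · · # · · · · · · ·

Answer: [104,0,104]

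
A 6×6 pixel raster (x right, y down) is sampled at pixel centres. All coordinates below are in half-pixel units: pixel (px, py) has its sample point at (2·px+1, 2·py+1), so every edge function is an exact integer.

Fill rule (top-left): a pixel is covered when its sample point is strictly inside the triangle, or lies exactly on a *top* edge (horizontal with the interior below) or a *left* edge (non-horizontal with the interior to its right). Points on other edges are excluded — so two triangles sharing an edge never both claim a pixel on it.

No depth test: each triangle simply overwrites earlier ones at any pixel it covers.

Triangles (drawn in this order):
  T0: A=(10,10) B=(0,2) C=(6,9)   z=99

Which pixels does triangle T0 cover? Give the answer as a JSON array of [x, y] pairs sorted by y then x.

T0:
  2·area = 22  (B↔C swapped to make it positive)
  edge (10, 10)→(6, 9): d=(-4,-1) top-left  bias=+0
  edge (6, 9)→(0, 2): d=(-6,-7) top-left  bias=+0
  edge (0, 2)→(10, 10): d=(10,8) right/bottom  bias=-1
    (0,1)@(1, 3): e=[19,1,2] → #
    (1,1)@(3, 3): e=[21,15,-14] → ·
    (0,2)@(1, 5): e=[11,-11,22] → ·
    (1,2)@(3, 5): e=[13,3,6] → #
    (2,2)@(5, 5): e=[15,17,-10] → ·
    (1,3)@(3, 7): e=[5,-9,26] → ·
    (2,3)@(5, 7): e=[7,5,10] → #
    (3,3)@(7, 7): e=[9,19,-6] → ·
    (2,4)@(5, 9): e=[-1,-7,30] → ·
    (3,4)@(7, 9): e=[1,7,14] → #
    (4,4)@(9, 9): e=[3,21,-2] → ·
    (3,5)@(7, 11): e=[-7,-5,34] → ·
  covered (4 px):
    · · · · · ·
    # · · · · ·
    · # · · · ·
    · · # · · ·
    · · · # · ·
    · · · · · ·

Final: [[0,1],[1,2],[2,3],[3,4]]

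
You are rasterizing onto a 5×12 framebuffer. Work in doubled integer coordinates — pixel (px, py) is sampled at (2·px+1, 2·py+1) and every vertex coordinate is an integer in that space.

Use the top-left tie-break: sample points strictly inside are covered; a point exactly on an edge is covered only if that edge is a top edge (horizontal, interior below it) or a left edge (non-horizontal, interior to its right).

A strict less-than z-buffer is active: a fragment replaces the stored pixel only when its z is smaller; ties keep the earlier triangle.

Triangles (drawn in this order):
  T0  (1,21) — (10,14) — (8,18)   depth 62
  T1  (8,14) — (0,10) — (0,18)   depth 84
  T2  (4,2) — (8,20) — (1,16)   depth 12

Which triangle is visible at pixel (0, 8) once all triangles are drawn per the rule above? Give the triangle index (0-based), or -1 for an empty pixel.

T0:
  2·area = 22
  edge (1, 21)→(10, 14): d=(9,-7) top-left  bias=+0
  edge (10, 14)→(8, 18): d=(-2,4) right/bottom  bias=-1
  edge (8, 18)→(1, 21): d=(-7,3) right/bottom  bias=-1
    (4,7)@(9, 15): e=[2,2,18] → #
    (3,8)@(7, 17): e=[6,6,10] → #
    (4,8)@(9, 17): e=[20,-2,4] → ·
    (2,9)@(5, 19): e=[10,10,2] → #
    (3,9)@(7, 19): e=[24,2,-4] → ·
    (0,10)@(1, 21): e=[0,22,0] → ·  [on edge]
    (2,10)@(5, 21): e=[28,6,-12] → ·
  covered (3 px):
    · · · · ·
    · · · · ·
    · · · · ·
    · · · · ·
    · · · · ·
    · · · · ·
    · · · · ·
    · · · · #
    · · · # ·
    · · # · ·
    · · · · ·
    · · · · ·
T1:
  2·area = 64  (B↔C swapped to make it positive)
  edge (8, 14)→(0, 18): d=(-8,4) right/bottom  bias=-1
  edge (0, 18)→(0, 10): d=(0,-8) top-left  bias=+0
  edge (0, 10)→(8, 14): d=(8,4) right/bottom  bias=-1
    (0,5)@(1, 11): e=[52,8,4] → #
    (1,5)@(3, 11): e=[44,24,-4] → ·
    (0,6)@(1, 13): e=[36,8,20] → #
    (1,6)@(3, 13): e=[28,24,12] → #
    (2,6)@(5, 13): e=[20,40,4] → #
    (3,6)@(7, 13): e=[12,56,-4] → ·
    (0,7)@(1, 15): e=[20,8,36] → #
    (3,7)@(7, 15): e=[-4,56,12] → ·
    (0,8)@(1, 17): e=[4,8,52] → #
    (1,8)@(3, 17): e=[-4,24,44] → ·
    (2,8)@(5, 17): e=[-12,40,36] → ·
    (0,9)@(1, 19): e=[-12,8,68] → ·
  covered (8 px):
    · · · · ·
    · · · · ·
    · · · · ·
    · · · · ·
    · · · · ·
    # · · · ·
    # # # · ·
    # # # · ·
    # · · · ·
    · · · · ·
    · · · · ·
    · · · · ·
T2:
  2·area = 110
  edge (4, 2)→(8, 20): d=(4,18) right/bottom  bias=-1
  edge (8, 20)→(1, 16): d=(-7,-4) top-left  bias=+0
  edge (1, 16)→(4, 2): d=(3,-14) top-left  bias=+0
    (1,3)@(3, 7): e=[38,71,1] → #
    (2,3)@(5, 7): e=[2,79,29] → #
    (3,3)@(7, 7): e=[-34,87,57] → ·
    (1,4)@(3, 9): e=[46,57,7] → #
    (3,4)@(7, 9): e=[-26,73,63] → ·
    (1,5)@(3, 11): e=[54,43,13] → #
    (3,5)@(7, 11): e=[-18,59,69] → ·
    (1,6)@(3, 13): e=[62,29,19] → #
    (3,6)@(7, 13): e=[-10,45,75] → ·
    (1,7)@(3, 15): e=[70,15,25] → #
    (3,7)@(7, 15): e=[-2,31,81] → ·
    (1,8)@(3, 17): e=[78,1,31] → #
  covered (14 px):
    · · · · ·
    · · · · ·
    · · · · ·
    · # # · ·
    · # # · ·
    · # # · ·
    · # # · ·
    · # # · ·
    · # # # ·
    · · · # ·
    · · · · ·
    · · · · ·

Z-buffer (winner per pixel, '.' = empty):
  . . . . .
  . . . . .
  . . . . .
  . 2 2 . .
  . 2 2 . .
  1 2 2 . .
  1 2 2 . .
  1 2 2 . 0
  1 2 2 2 .
  . . 0 2 .
  . . . . .
  . . . . .

Final: 1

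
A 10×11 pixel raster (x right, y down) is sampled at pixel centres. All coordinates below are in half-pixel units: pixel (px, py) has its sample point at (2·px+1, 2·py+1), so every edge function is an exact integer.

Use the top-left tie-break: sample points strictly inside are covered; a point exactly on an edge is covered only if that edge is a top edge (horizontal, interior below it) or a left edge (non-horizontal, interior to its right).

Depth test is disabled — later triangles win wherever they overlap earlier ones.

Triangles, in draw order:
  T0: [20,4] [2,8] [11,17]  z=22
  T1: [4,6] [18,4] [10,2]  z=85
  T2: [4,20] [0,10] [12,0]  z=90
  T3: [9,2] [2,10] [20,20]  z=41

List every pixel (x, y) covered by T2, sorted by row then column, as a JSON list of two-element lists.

T0:
  2·area = 198  (B↔C swapped to make it positive)
  edge (20, 4)→(11, 17): d=(-9,13) right/bottom  bias=-1
  edge (11, 17)→(2, 8): d=(-9,-9) top-left  bias=+0
  edge (2, 8)→(20, 4): d=(18,-4) top-left  bias=+0
    (8,2)@(17, 5): e=[30,162,6] → X
    (9,2)@(19, 5): e=[4,180,14] → X
    (0,3)@(1, 7): e=[220,0,-22] → .  [on edge]
    (3,3)@(7, 7): e=[142,54,2] → X
    (4,3)@(9, 7): e=[116,72,10] → X
    (5,3)@(11, 7): e=[90,90,18] → X
    (6,3)@(13, 7): e=[64,108,26] → X
    (7,3)@(15, 7): e=[38,126,34] → X
    (9,3)@(19, 7): e=[-14,162,50] → .
    (1,4)@(3, 9): e=[176,0,22] → X  [on edge]
    (2,4)@(5, 9): e=[150,18,30] → X
    (8,4)@(17, 9): e=[-6,126,78] → .
    (2,5)@(5, 11): e=[132,0,66] → X  [on edge]
    (3,6)@(7, 13): e=[88,0,110] → X  [on edge]
    (4,7)@(9, 15): e=[44,0,154] → X  [on edge]
    (5,8)@(11, 17): e=[0,0,198] → .  [on edge]
    (6,9)@(13, 19): e=[-44,0,242] → .  [on edge]
    (7,10)@(15, 21): e=[-88,0,286] → .  [on edge]
  covered (27 px):
    . . . . . . . . . .
    . . . . . . . . . .
    . . . . . . . . X X
    . . . X X X X X X .
    . X X X X X X X . .
    . . X X X X X X . .
    . . . X X X X . . .
    . . . . X X . . . .
    . . . . . . . . . .
    . . . . . . . . . .
    . . . . . . . . . .
T1:
  2·area = 44  (B↔C swapped to make it positive)
  edge (4, 6)→(10, 2): d=(6,-4) top-left  bias=+0
  edge (10, 2)→(18, 4): d=(8,2) right/bottom  bias=-1
  edge (18, 4)→(4, 6): d=(-14,2) right/bottom  bias=-1
    (4,1)@(9, 3): e=[2,10,32] → X
    (5,1)@(11, 3): e=[10,6,28] → X
    (6,1)@(13, 3): e=[18,2,24] → X
    (7,1)@(15, 3): e=[26,-2,20] → .
    (3,2)@(7, 5): e=[6,30,8] → X
    (5,2)@(11, 5): e=[22,22,0] → .  [on edge]
    (6,2)@(13, 5): e=[30,18,-4] → .
    (3,3)@(7, 7): e=[18,46,-20] → .
    (4,3)@(9, 7): e=[26,42,-24] → .
  covered (5 px):
    . . . . . . . . . .
    . . . . X X X . . .
    . . . X X . . . . .
    . . . . . . . . . .
    . . . . . . . . . .
    . . . . . . . . . .
    . . . . . . . . . .
    . . . . . . . . . .
    . . . . . . . . . .
    . . . . . . . . . .
    . . . . . . . . . .
T2:
  2·area = 160
  edge (4, 20)→(0, 10): d=(-4,-10) top-left  bias=+0
  edge (0, 10)→(12, 0): d=(12,-10) top-left  bias=+0
  edge (12, 0)→(4, 20): d=(-8,20) right/bottom  bias=-1
    (5,0)@(11, 1): e=[146,2,12] → X
    (6,0)@(13, 1): e=[166,22,-28] → .
    (4,1)@(9, 3): e=[118,6,36] → X
    (5,1)@(11, 3): e=[138,26,-4] → .
    (3,2)@(7, 5): e=[90,10,60] → X
    (5,2)@(11, 5): e=[130,50,-20] → .
    (2,3)@(5, 7): e=[62,14,84] → X
    (5,3)@(11, 7): e=[122,74,-36] → .
    (1,4)@(3, 9): e=[34,18,108] → X
    (4,4)@(9, 9): e=[94,78,-12] → .
    (0,5)@(1, 11): e=[6,22,132] → X
    (4,5)@(9, 11): e=[86,102,-28] → .
  covered (20 px):
    . . . . . X . . . .
    . . . . X . . . . .
    . . . X X . . . . .
    . . X X X . . . . .
    . X X X . . . . . .
    X X X X . . . . . .
    . X X . . . . . . .
    . X X . . . . . . .
    . X X . . . . . . .
    . . . . . . . . . .
    . . . . . . . . . .
T3:
  2·area = 214  (B↔C swapped to make it positive)
  edge (9, 2)→(20, 20): d=(11,18) right/bottom  bias=-1
  edge (20, 20)→(2, 10): d=(-18,-10) top-left  bias=+0
  edge (2, 10)→(9, 2): d=(7,-8) top-left  bias=+0
    (4,1)@(9, 3): e=[11,196,7] → X
    (5,1)@(11, 3): e=[-25,216,23] → .
    (3,2)@(7, 5): e=[69,140,5] → X
    (5,2)@(11, 5): e=[-3,180,37] → .
    (2,3)@(5, 7): e=[127,84,3] → X
    (5,3)@(11, 7): e=[19,144,51] → X
    (6,3)@(13, 7): e=[-17,164,67] → .
    (1,4)@(3, 9): e=[185,28,1] → X
    (6,4)@(13, 9): e=[5,128,81] → X
    (7,4)@(15, 9): e=[-31,148,97] → .
    (1,5)@(3, 11): e=[207,-8,15] → .
    (2,5)@(5, 11): e=[171,12,31] → X
    (5,7)@(11, 15): e=[107,0,107] → X  [on edge]
  covered (28 px):
    . . . . . . . . . .
    . . . . X . . . . .
    . . . X X . . . . .
    . . X X X X . . . .
    . X X X X X X . . .
    . . X X X X X . . .
    . . . . X X X X . .
    . . . . . X X X . .
    . . . . . . . X X .
    . . . . . . . . . X
    . . . . . . . . . .

Answer: [[5,0],[4,1],[3,2],[4,2],[2,3],[3,3],[4,3],[1,4],[2,4],[3,4],[0,5],[1,5],[2,5],[3,5],[1,6],[2,6],[1,7],[2,7],[1,8],[2,8]]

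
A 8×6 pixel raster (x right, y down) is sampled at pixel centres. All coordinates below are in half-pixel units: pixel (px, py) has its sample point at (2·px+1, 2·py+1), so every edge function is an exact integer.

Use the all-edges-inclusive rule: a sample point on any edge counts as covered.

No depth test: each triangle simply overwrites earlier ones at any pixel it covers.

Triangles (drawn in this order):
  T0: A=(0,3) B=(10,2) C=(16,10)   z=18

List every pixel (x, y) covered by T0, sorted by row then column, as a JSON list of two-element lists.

T0:
  2·area = 86
  edge (0, 3)→(10, 2): d=(10,-1) inclusive
  edge (10, 2)→(16, 10): d=(6,8) inclusive
  edge (16, 10)→(0, 3): d=(-16,-7) inclusive
    (0,1)@(1, 3): e=[1,78,7] → #
    (1,1)@(3, 3): e=[3,62,21] → #
    (2,1)@(5, 3): e=[5,46,35] → #
    (3,1)@(7, 3): e=[7,30,49] → #
    (4,1)@(9, 3): e=[9,14,63] → #
    (5,1)@(11, 3): e=[11,-2,77] → ·
    (0,2)@(1, 5): e=[21,90,-25] → ·
    (1,2)@(3, 5): e=[23,74,-11] → ·
    (2,2)@(5, 5): e=[25,58,3] → #
    (5,2)@(11, 5): e=[31,10,45] → #
    (6,2)@(13, 5): e=[33,-6,59] → ·
    (2,3)@(5, 7): e=[45,70,-29] → ·
  covered (12 px):
    · · · · · · · ·
    # # # # # · · ·
    · · # # # # · ·
    · · · · · # # ·
    · · · · · · · #
    · · · · · · · ·

Final: [[0,1],[1,1],[2,1],[3,1],[4,1],[2,2],[3,2],[4,2],[5,2],[5,3],[6,3],[7,4]]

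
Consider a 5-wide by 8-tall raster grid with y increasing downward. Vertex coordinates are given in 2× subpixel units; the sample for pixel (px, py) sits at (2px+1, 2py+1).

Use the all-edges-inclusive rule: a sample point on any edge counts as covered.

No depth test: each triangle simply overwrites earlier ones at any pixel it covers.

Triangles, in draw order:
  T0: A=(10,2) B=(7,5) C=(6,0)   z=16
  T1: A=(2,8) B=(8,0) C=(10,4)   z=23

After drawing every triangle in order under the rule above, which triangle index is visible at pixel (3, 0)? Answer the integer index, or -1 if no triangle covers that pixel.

T0:
  2·area = 18
  edge (10, 2)→(7, 5): d=(-3,3) inclusive
  edge (7, 5)→(6, 0): d=(-1,-5) inclusive
  edge (6, 0)→(10, 2): d=(4,2) inclusive
    (3,0)@(7, 1): e=[12,4,2] → █
    (4,0)@(9, 1): e=[6,14,-2] → ·
    (3,1)@(7, 3): e=[6,2,10] → █
    (4,1)@(9, 3): e=[0,12,6] → █  [on edge]
    (3,2)@(7, 5): e=[0,0,18] → █  [on edge]
    (4,2)@(9, 5): e=[-6,10,14] → ·
    (2,3)@(5, 7): e=[0,-12,30] → ·  [on edge]
    (3,3)@(7, 7): e=[-6,-2,26] → ·
    (1,4)@(3, 9): e=[0,-24,42] → ·  [on edge]
    (0,5)@(1, 11): e=[0,-36,54] → ·  [on edge]
    (4,7)@(9, 15): e=[-36,0,54] → ·  [on edge]
  covered (4 px):
    · · · █ ·
    · · · █ █
    · · · █ ·
    · · · · ·
    · · · · ·
    · · · · ·
    · · · · ·
    · · · · ·
T1:
  2·area = 40
  edge (2, 8)→(8, 0): d=(6,-8) inclusive
  edge (8, 0)→(10, 4): d=(2,4) inclusive
  edge (10, 4)→(2, 8): d=(-8,4) inclusive
    (3,1)@(7, 3): e=[10,10,20] → █
    (4,1)@(9, 3): e=[26,2,12] → █
    (2,2)@(5, 5): e=[6,22,12] → █
    (4,2)@(9, 5): e=[38,6,-4] → ·
    (1,3)@(3, 7): e=[2,34,4] → █
    (2,3)@(5, 7): e=[18,26,-4] → ·
    (3,3)@(7, 7): e=[34,18,-12] → ·
    (1,4)@(3, 9): e=[14,38,-12] → ·
  covered (5 px):
    · · · · ·
    · · · █ █
    · · █ █ ·
    · █ · · ·
    · · · · ·
    · · · · ·
    · · · · ·
    · · · · ·

Z-buffer (winner per pixel, '.' = empty):
  . . . 0 .
  . . . 1 1
  . . 1 1 .
  . 1 . . .
  . . . . .
  . . . . .
  . . . . .
  . . . . .

Result: 0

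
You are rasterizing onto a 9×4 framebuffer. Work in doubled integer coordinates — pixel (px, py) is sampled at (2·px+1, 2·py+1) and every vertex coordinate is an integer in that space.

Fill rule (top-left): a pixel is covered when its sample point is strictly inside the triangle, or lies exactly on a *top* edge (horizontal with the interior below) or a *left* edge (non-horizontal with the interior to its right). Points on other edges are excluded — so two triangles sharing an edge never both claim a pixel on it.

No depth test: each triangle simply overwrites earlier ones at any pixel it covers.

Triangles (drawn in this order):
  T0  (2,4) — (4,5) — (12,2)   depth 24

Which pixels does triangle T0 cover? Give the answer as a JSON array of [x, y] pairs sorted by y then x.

T0:
  2·area = 14  (B↔C swapped to make it positive)
  edge (2, 4)→(12, 2): d=(10,-2) top-left  bias=+0
  edge (12, 2)→(4, 5): d=(-8,3) right/bottom  bias=-1
  edge (4, 5)→(2, 4): d=(-2,-1) top-left  bias=+0
    (8,0)@(17, 1): e=[0,-7,21] → .  [on edge]
    (3,1)@(7, 3): e=[0,7,7] → X  [on edge]
    (4,1)@(9, 3): e=[4,1,9] → X
    (5,1)@(11, 3): e=[8,-5,11] → .
    (3,2)@(7, 5): e=[20,-9,3] → .
    (4,2)@(9, 5): e=[24,-15,5] → .
  covered (2 px):
    . . . . . . . . .
    . . . X X . . . .
    . . . . . . . . .
    . . . . . . . . .

Answer: [[3,1],[4,1]]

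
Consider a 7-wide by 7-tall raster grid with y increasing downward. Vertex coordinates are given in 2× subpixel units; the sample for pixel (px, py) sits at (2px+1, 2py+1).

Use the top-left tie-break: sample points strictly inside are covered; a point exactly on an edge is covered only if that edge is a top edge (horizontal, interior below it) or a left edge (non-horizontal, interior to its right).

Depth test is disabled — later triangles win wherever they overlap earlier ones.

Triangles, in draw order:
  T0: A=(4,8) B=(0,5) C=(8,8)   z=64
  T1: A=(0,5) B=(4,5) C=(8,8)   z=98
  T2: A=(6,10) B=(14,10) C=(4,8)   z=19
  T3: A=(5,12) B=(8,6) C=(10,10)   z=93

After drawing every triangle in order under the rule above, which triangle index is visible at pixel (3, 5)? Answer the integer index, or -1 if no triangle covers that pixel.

T0:
  2·area = 12
  edge (4, 8)→(0, 5): d=(-4,-3) top-left  bias=+0
  edge (0, 5)→(8, 8): d=(8,3) right/bottom  bias=-1
  edge (8, 8)→(4, 8): d=(-4,0) right/bottom  bias=-1
    (1,3)@(3, 7): e=[1,7,4] → #
    (2,3)@(5, 7): e=[7,1,4] → #
    (3,3)@(7, 7): e=[13,-5,4] → ·
    (1,4)@(3, 9): e=[-7,23,-4] → ·
    (2,4)@(5, 9): e=[-1,17,-4] → ·
  covered (2 px):
    · · · · · · ·
    · · · · · · ·
    · · · · · · ·
    · # # · · · ·
    · · · · · · ·
    · · · · · · ·
    · · · · · · ·
T1:
  2·area = 12
  edge (0, 5)→(4, 5): d=(4,0) top-left  bias=+0
  edge (4, 5)→(8, 8): d=(4,3) right/bottom  bias=-1
  edge (8, 8)→(0, 5): d=(-8,-3) top-left  bias=+0
    (0,2)@(1, 5): e=[0,9,3] → #  [on edge]
    (1,2)@(3, 5): e=[0,3,9] → #  [on edge]
    (2,2)@(5, 5): e=[0,-3,15] → ·  [on edge]
    (3,2)@(7, 5): e=[0,-9,21] → ·  [on edge]
    (4,2)@(9, 5): e=[0,-15,27] → ·  [on edge]
    (5,2)@(11, 5): e=[0,-21,33] → ·  [on edge]
    (6,2)@(13, 5): e=[0,-27,39] → ·  [on edge]
    (0,3)@(1, 7): e=[8,17,-13] → ·
    (1,3)@(3, 7): e=[8,11,-7] → ·
  covered (2 px):
    · · · · · · ·
    · · · · · · ·
    # # · · · · ·
    · · · · · · ·
    · · · · · · ·
    · · · · · · ·
    · · · · · · ·
T2:
  2·area = 16  (B↔C swapped to make it positive)
  edge (6, 10)→(4, 8): d=(-2,-2) top-left  bias=+0
  edge (4, 8)→(14, 10): d=(10,2) right/bottom  bias=-1
  edge (14, 10)→(6, 10): d=(-8,0) right/bottom  bias=-1
    (0,2)@(1, 5): e=[0,-24,40] → ·  [on edge]
    (1,3)@(3, 7): e=[0,-8,24] → ·  [on edge]
    (2,4)@(5, 9): e=[0,8,8] → #  [on edge]
    (3,4)@(7, 9): e=[4,4,8] → #
    (4,4)@(9, 9): e=[8,0,8] → ·  [on edge]
    (2,5)@(5, 11): e=[-4,28,-8] → ·
    (3,5)@(7, 11): e=[0,24,-8] → ·  [on edge]
    (4,6)@(9, 13): e=[0,40,-24] → ·  [on edge]
  covered (2 px):
    · · · · · · ·
    · · · · · · ·
    · · · · · · ·
    · · · · · · ·
    · · # # · · ·
    · · · · · · ·
    · · · · · · ·
T3:
  2·area = 24
  edge (5, 12)→(8, 6): d=(3,-6) top-left  bias=+0
  edge (8, 6)→(10, 10): d=(2,4) right/bottom  bias=-1
  edge (10, 10)→(5, 12): d=(-5,2) right/bottom  bias=-1
    (3,4)@(7, 9): e=[3,10,11] → #
    (4,4)@(9, 9): e=[15,2,7] → #
    (5,4)@(11, 9): e=[27,-6,3] → ·
    (3,5)@(7, 11): e=[9,14,1] → #
    (4,5)@(9, 11): e=[21,6,-3] → ·
    (3,6)@(7, 13): e=[15,18,-9] → ·
  covered (3 px):
    · · · · · · ·
    · · · · · · ·
    · · · · · · ·
    · · · · · · ·
    · · · # # · ·
    · · · # · · ·
    · · · · · · ·

Z-buffer (winner per pixel, '.' = empty):
  . . . . . . .
  . . . . . . .
  1 1 . . . . .
  . 0 0 . . . .
  . . 2 3 3 . .
  . . . 3 . . .
  . . . . . . .

Final: 3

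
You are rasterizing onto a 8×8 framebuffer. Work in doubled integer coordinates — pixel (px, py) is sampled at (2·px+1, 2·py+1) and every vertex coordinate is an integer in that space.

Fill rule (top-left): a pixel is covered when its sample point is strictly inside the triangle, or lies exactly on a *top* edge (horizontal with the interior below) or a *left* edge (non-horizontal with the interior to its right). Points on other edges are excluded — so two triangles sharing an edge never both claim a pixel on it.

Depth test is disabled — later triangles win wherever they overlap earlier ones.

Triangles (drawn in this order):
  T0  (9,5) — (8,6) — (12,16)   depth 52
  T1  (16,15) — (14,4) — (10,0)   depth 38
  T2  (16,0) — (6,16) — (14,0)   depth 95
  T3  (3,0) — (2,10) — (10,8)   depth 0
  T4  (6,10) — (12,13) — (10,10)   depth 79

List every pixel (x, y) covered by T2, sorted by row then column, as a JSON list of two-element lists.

T0:
  2·area = 14  (B↔C swapped to make it positive)
  edge (9, 5)→(12, 16): d=(3,11) right/bottom  bias=-1
  edge (12, 16)→(8, 6): d=(-4,-10) top-left  bias=+0
  edge (8, 6)→(9, 5): d=(1,-1) top-left  bias=+0
    (6,0)@(13, 1): e=[-56,70,0] → .  [on edge]
    (5,1)@(11, 3): e=[-28,42,0] → .  [on edge]
    (4,2)@(9, 5): e=[0,14,0] → .  [on edge]
    (3,3)@(7, 7): e=[28,-14,0] → .  [on edge]
    (4,3)@(9, 7): e=[6,6,2] → X
    (5,3)@(11, 7): e=[-16,26,4] → .
    (2,4)@(5, 9): e=[56,-42,0] → .  [on edge]
    (4,4)@(9, 9): e=[12,-2,4] → .
    (1,5)@(3, 11): e=[84,-70,0] → .  [on edge]
    (0,6)@(1, 13): e=[112,-98,0] → .  [on edge]
    (5,6)@(11, 13): e=[2,2,10] → X
    (6,6)@(13, 13): e=[-20,22,12] → .
  covered (2 px):
    . . . . . . . .
    . . . . . . . .
    . . . . . . . .
    . . . . X . . .
    . . . . . . . .
    . . . . . . . .
    . . . . . X . .
    . . . . . . . .
T1:
  2·area = 36  (B↔C swapped to make it positive)
  edge (16, 15)→(10, 0): d=(-6,-15) top-left  bias=+0
  edge (10, 0)→(14, 4): d=(4,4) right/bottom  bias=-1
  edge (14, 4)→(16, 15): d=(2,11) right/bottom  bias=-1
    (5,0)@(11, 1): e=[9,0,27] → .  [on edge]
    (6,1)@(13, 3): e=[27,0,9] → .  [on edge]
    (6,2)@(13, 5): e=[15,8,13] → X
    (7,2)@(15, 5): e=[45,0,-9] → .  [on edge]
    (6,3)@(13, 7): e=[3,16,17] → X
    (7,3)@(15, 7): e=[33,8,-5] → .
    (6,4)@(13, 9): e=[-9,24,21] → .
    (7,5)@(15, 11): e=[9,24,3] → X
    (7,6)@(15, 13): e=[-3,32,7] → .
  covered (3 px):
    . . . . . . . .
    . . . . . . . .
    . . . . . . X .
    . . . . . . X .
    . . . . . . . .
    . . . . . . . X
    . . . . . . . .
    . . . . . . . .
T2:
  2·area = 32
  edge (16, 0)→(6, 16): d=(-10,16) right/bottom  bias=-1
  edge (6, 16)→(14, 0): d=(8,-16) top-left  bias=+0
  edge (14, 0)→(16, 0): d=(2,0) top-left  bias=+0
    (7,0)@(15, 1): e=[6,24,2] → X
    (6,1)@(13, 3): e=[18,8,6] → X
    (7,1)@(15, 3): e=[-14,40,6] → .
    (6,2)@(13, 5): e=[-2,24,10] → .
    (5,3)@(11, 7): e=[10,8,14] → X
    (6,3)@(13, 7): e=[-22,40,14] → .
    (5,4)@(11, 9): e=[-10,24,18] → .
    (4,5)@(9, 11): e=[2,8,22] → X
    (5,5)@(11, 11): e=[-30,40,22] → .
    (4,6)@(9, 13): e=[-18,24,26] → .
  covered (4 px):
    . . . . . . . X
    . . . . . . X .
    . . . . . . . .
    . . . . . X . .
    . . . . . . . .
    . . . . X . . .
    . . . . . . . .
    . . . . . . . .
T3:
  2·area = 78  (B↔C swapped to make it positive)
  edge (3, 0)→(10, 8): d=(7,8) right/bottom  bias=-1
  edge (10, 8)→(2, 10): d=(-8,2) right/bottom  bias=-1
  edge (2, 10)→(3, 0): d=(1,-10) top-left  bias=+0
    (1,0)@(3, 1): e=[7,70,1] → X
    (2,0)@(5, 1): e=[-9,66,21] → .
    (1,1)@(3, 3): e=[21,54,3] → X
    (2,1)@(5, 3): e=[5,50,23] → X
    (3,1)@(7, 3): e=[-11,46,43] → .
    (1,2)@(3, 5): e=[35,38,5] → X
    (3,2)@(7, 5): e=[3,30,45] → X
    (4,2)@(9, 5): e=[-13,26,65] → .
    (1,3)@(3, 7): e=[49,22,7] → X
    (4,3)@(9, 7): e=[1,10,67] → X
    (5,3)@(11, 7): e=[-15,6,87] → .
    (1,4)@(3, 9): e=[63,6,9] → X
  covered (12 px):
    . X . . . . . .
    . X X . . . . .
    . X X X . . . .
    . X X X X . . .
    . X X . . . . .
    . . . . . . . .
    . . . . . . . .
    . . . . . . . .
T4:
  2·area = 12  (B↔C swapped to make it positive)
  edge (6, 10)→(10, 10): d=(4,0) top-left  bias=+0
  edge (10, 10)→(12, 13): d=(2,3) right/bottom  bias=-1
  edge (12, 13)→(6, 10): d=(-6,-3) top-left  bias=+0
    (4,5)@(9, 11): e=[4,5,3] → X
    (5,5)@(11, 11): e=[4,-1,9] → .
    (4,6)@(9, 13): e=[12,9,-9] → .
  covered (1 px):
    . . . . . . . .
    . . . . . . . .
    . . . . . . . .
    . . . . . . . .
    . . . . . . . .
    . . . . X . . .
    . . . . . . . .
    . . . . . . . .

Answer: [[7,0],[6,1],[5,3],[4,5]]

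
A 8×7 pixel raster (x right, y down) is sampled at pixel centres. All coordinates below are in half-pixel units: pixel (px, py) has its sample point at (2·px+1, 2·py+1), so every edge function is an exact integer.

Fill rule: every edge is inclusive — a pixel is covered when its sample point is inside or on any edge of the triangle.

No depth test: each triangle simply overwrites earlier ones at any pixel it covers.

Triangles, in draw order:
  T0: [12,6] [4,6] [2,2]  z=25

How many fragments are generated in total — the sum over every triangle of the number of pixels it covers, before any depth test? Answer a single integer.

T0:
  2·area = 32
  edge (12, 6)→(4, 6): d=(-8,0) inclusive
  edge (4, 6)→(2, 2): d=(-2,-4) inclusive
  edge (2, 2)→(12, 6): d=(10,4) inclusive
    (1,1)@(3, 3): e=[24,2,6] → X
    (2,1)@(5, 3): e=[24,10,-2] → .
    (1,2)@(3, 5): e=[8,-2,26] → .
    (2,2)@(5, 5): e=[8,6,18] → X
    (3,2)@(7, 5): e=[8,14,10] → X
    (4,2)@(9, 5): e=[8,22,2] → X
    (5,2)@(11, 5): e=[8,30,-6] → .
    (2,3)@(5, 7): e=[-8,2,38] → .
    (3,3)@(7, 7): e=[-8,10,30] → .
    (4,3)@(9, 7): e=[-8,18,22] → .
  covered (4 px):
    . . . . . . . .
    . X . . . . . .
    . . X X X . . .
    . . . . . . . .
    . . . . . . . .
    . . . . . . . .
    . . . . . . . .

Answer: 4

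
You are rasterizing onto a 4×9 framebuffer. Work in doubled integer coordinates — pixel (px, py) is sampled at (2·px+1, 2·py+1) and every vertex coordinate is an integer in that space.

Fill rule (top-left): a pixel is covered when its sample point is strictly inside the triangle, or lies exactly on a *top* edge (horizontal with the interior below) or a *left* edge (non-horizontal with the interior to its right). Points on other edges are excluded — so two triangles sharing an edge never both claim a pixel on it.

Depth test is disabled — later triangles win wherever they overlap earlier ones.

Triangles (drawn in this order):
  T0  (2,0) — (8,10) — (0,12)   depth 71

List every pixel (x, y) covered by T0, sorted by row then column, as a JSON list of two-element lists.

T0:
  2·area = 92
  edge (2, 0)→(8, 10): d=(6,10) right/bottom  bias=-1
  edge (8, 10)→(0, 12): d=(-8,2) right/bottom  bias=-1
  edge (0, 12)→(2, 0): d=(2,-12) top-left  bias=+0
    (1,1)@(3, 3): e=[8,66,18] → █
    (2,1)@(5, 3): e=[-12,62,42] → ·
    (1,2)@(3, 5): e=[20,50,22] → █
    (2,2)@(5, 5): e=[0,46,46] → ·  [on edge]
    (0,3)@(1, 7): e=[52,38,2] → █
    (2,3)@(5, 7): e=[12,30,50] → █
    (3,3)@(7, 7): e=[-8,26,74] → ·
    (0,4)@(1, 9): e=[64,22,6] → █
    (3,4)@(7, 9): e=[4,10,78] → █
    (0,5)@(1, 11): e=[76,6,10] → █
    (2,5)@(5, 11): e=[36,-2,58] → ·
    (3,5)@(7, 11): e=[16,-6,82] → ·
  covered (11 px):
    · · · ·
    · █ · ·
    · █ · ·
    █ █ █ ·
    █ █ █ █
    █ █ · ·
    · · · ·
    · · · ·
    · · · ·

Final: [[1,1],[1,2],[0,3],[1,3],[2,3],[0,4],[1,4],[2,4],[3,4],[0,5],[1,5]]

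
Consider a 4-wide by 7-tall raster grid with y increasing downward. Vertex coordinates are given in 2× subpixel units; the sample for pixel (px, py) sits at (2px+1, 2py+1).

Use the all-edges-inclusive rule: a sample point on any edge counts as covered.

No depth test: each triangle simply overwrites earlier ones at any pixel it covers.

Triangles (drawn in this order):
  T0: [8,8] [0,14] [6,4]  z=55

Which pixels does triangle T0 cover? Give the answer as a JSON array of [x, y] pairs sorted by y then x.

T0:
  2·area = 44
  edge (8, 8)→(0, 14): d=(-8,6) inclusive
  edge (0, 14)→(6, 4): d=(6,-10) inclusive
  edge (6, 4)→(8, 8): d=(2,4) inclusive
    (2,3)@(5, 7): e=[26,8,10] → #
    (3,3)@(7, 7): e=[14,28,2] → #
    (1,4)@(3, 9): e=[22,0,22] → #  [on edge]
    (3,4)@(7, 9): e=[-2,40,6] → ·
    (1,5)@(3, 11): e=[6,12,26] → #
    (2,5)@(5, 11): e=[-6,32,18] → ·
    (0,6)@(1, 13): e=[2,4,38] → #
    (1,6)@(3, 13): e=[-10,24,30] → ·
  covered (6 px):
    · · · ·
    · · · ·
    · · · ·
    · · # #
    · # # ·
    · # · ·
    # · · ·

Final: [[2,3],[3,3],[1,4],[2,4],[1,5],[0,6]]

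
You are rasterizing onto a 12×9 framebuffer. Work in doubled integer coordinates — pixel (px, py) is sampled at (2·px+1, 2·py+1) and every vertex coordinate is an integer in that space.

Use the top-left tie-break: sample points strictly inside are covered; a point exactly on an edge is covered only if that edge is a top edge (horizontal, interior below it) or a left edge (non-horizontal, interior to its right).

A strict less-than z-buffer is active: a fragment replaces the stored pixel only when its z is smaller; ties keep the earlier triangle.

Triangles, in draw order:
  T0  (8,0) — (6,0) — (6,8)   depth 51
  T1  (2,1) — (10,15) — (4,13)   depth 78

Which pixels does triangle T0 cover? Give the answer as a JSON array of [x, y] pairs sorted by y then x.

T0:
  2·area = 16  (B↔C swapped to make it positive)
  edge (8, 0)→(6, 8): d=(-2,8) right/bottom  bias=-1
  edge (6, 8)→(6, 0): d=(0,-8) top-left  bias=+0
  edge (6, 0)→(8, 0): d=(2,0) top-left  bias=+0
    (3,0)@(7, 1): e=[6,8,2] → X
    (4,0)@(9, 1): e=[-10,24,2] → .
    (3,1)@(7, 3): e=[2,8,6] → X
    (4,1)@(9, 3): e=[-14,24,6] → .
    (3,2)@(7, 5): e=[-2,8,10] → .
  covered (2 px):
    . . . X . . . . . . . .
    . . . X . . . . . . . .
    . . . . . . . . . . . .
    . . . . . . . . . . . .
    . . . . . . . . . . . .
    . . . . . . . . . . . .
    . . . . . . . . . . . .
    . . . . . . . . . . . .
    . . . . . . . . . . . .
T1:
  2·area = 68
  edge (2, 1)→(10, 15): d=(8,14) right/bottom  bias=-1
  edge (10, 15)→(4, 13): d=(-6,-2) top-left  bias=+0
  edge (4, 13)→(2, 1): d=(-2,-12) top-left  bias=+0
    (1,1)@(3, 3): e=[2,58,8] → X
    (2,1)@(5, 3): e=[-26,62,32] → .
    (1,2)@(3, 5): e=[18,46,4] → X
    (2,2)@(5, 5): e=[-10,50,28] → .
    (1,3)@(3, 7): e=[34,34,0] → X  [on edge]
    (2,3)@(5, 7): e=[6,38,24] → X
    (3,3)@(7, 7): e=[-22,42,48] → .
    (1,4)@(3, 9): e=[50,22,-4] → .
    (2,4)@(5, 9): e=[22,26,20] → X
    (3,4)@(7, 9): e=[-6,30,44] → .
    (2,5)@(5, 11): e=[38,14,16] → X
    (3,5)@(7, 11): e=[10,18,40] → X
  covered (9 px):
    . . . . . . . . . . . .
    . X . . . . . . . . . .
    . X . . . . . . . . . .
    . X X . . . . . . . . .
    . . X . . . . . . . . .
    . . X X . . . . . . . .
    . . X X . . . . . . . .
    . . . . . . . . . . . .
    . . . . . . . . . . . .

Final: [[3,0],[3,1]]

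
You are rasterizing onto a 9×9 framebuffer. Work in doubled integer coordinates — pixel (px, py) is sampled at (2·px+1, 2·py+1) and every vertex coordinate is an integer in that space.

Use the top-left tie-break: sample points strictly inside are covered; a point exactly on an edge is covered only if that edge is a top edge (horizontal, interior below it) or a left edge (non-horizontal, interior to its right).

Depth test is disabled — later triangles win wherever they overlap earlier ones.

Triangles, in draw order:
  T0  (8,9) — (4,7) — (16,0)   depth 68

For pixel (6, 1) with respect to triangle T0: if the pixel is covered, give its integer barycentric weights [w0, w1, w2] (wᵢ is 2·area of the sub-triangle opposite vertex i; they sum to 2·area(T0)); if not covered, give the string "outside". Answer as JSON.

T0:
  2·area = 52
  edge (8, 9)→(4, 7): d=(-4,-2) top-left  bias=+0
  edge (4, 7)→(16, 0): d=(12,-7) top-left  bias=+0
  edge (16, 0)→(8, 9): d=(-8,9) right/bottom  bias=-1
    (7,0)@(15, 1): e=[46,5,1] → █
    (8,0)@(17, 1): e=[50,19,-17] → ·
    (5,1)@(11, 3): e=[30,1,21] → █
    (6,1)@(13, 3): e=[34,15,3] → █
    (7,1)@(15, 3): e=[38,29,-15] → ·
    (4,2)@(9, 5): e=[18,11,23] → █
    (6,2)@(13, 5): e=[26,39,-13] → ·
    (2,3)@(5, 7): e=[2,7,43] → █
    (3,3)@(7, 7): e=[6,21,25] → █
    (5,3)@(11, 7): e=[14,49,-11] → ·
    (2,4)@(5, 9): e=[-6,31,27] → ·
    (3,4)@(7, 9): e=[-2,45,9] → ·
  covered (8 px):
    · · · · · · · █ ·
    · · · · · █ █ · ·
    · · · · █ █ · · ·
    · · █ █ █ · · · ·
    · · · · · · · · ·
    · · · · · · · · ·
    · · · · · · · · ·
    · · · · · · · · ·
    · · · · · · · · ·

Answer: [15,3,34]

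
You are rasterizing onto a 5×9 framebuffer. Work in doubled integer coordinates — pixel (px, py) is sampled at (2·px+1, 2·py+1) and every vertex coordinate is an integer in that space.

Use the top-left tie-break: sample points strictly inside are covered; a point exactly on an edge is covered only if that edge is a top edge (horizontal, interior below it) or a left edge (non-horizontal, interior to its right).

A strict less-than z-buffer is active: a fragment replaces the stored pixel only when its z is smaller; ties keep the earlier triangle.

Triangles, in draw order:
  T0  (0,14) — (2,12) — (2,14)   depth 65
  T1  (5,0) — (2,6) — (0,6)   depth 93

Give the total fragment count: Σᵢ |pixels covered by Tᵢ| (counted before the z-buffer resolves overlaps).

T0:
  2·area = 4
  edge (0, 14)→(2, 12): d=(2,-2) top-left  bias=+0
  edge (2, 12)→(2, 14): d=(0,2) right/bottom  bias=-1
  edge (2, 14)→(0, 14): d=(-2,0) right/bottom  bias=-1
    (4,2)@(9, 5): e=[0,-14,18] → ·  [on edge]
    (3,3)@(7, 7): e=[0,-10,14] → ·  [on edge]
    (2,4)@(5, 9): e=[0,-6,10] → ·  [on edge]
    (1,5)@(3, 11): e=[0,-2,6] → ·  [on edge]
    (0,6)@(1, 13): e=[0,2,2] → #  [on edge]
    (1,6)@(3, 13): e=[4,-2,2] → ·
    (0,7)@(1, 15): e=[4,2,-2] → ·
  covered (1 px):
    · · · · ·
    · · · · ·
    · · · · ·
    · · · · ·
    · · · · ·
    · · · · ·
    # · · · ·
    · · · · ·
    · · · · ·
T1:
  2·area = 12
  edge (5, 0)→(2, 6): d=(-3,6) right/bottom  bias=-1
  edge (2, 6)→(0, 6): d=(-2,0) right/bottom  bias=-1
  edge (0, 6)→(5, 0): d=(5,-6) top-left  bias=+0
    (1,1)@(3, 3): e=[3,6,3] → #
    (2,1)@(5, 3): e=[-9,6,15] → ·
    (0,2)@(1, 5): e=[9,2,1] → #
    (1,2)@(3, 5): e=[-3,2,13] → ·
    (0,3)@(1, 7): e=[3,-2,11] → ·
  covered (2 px):
    · · · · ·
    · # · · ·
    # · · · ·
    · · · · ·
    · · · · ·
    · · · · ·
    · · · · ·
    · · · · ·
    · · · · ·

Final: 3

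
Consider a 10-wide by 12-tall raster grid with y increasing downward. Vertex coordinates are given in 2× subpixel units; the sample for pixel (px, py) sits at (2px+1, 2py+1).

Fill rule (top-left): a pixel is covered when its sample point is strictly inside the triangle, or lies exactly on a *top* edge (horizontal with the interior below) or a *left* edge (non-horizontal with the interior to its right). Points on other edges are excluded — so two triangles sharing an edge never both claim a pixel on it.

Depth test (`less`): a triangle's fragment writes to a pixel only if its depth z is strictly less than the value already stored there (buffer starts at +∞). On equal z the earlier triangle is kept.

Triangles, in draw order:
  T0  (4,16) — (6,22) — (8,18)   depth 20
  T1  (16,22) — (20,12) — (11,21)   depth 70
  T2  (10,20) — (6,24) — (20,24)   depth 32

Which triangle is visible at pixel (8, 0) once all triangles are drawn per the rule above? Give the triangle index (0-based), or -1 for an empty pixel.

T0:
  2·area = 20  (B↔C swapped to make it positive)
  edge (4, 16)→(8, 18): d=(4,2) right/bottom  bias=-1
  edge (8, 18)→(6, 22): d=(-2,4) right/bottom  bias=-1
  edge (6, 22)→(4, 16): d=(-2,-6) top-left  bias=+0
    (0,3)@(1, 7): e=[-30,50,0] → ·  [on edge]
    (1,6)@(3, 13): e=[-10,30,0] → ·  [on edge]
    (2,8)@(5, 17): e=[2,14,4] → █
    (3,8)@(7, 17): e=[-2,6,16] → ·
    (2,9)@(5, 19): e=[10,10,0] → █  [on edge]
    (3,9)@(7, 19): e=[6,2,12] → █
    (4,9)@(9, 19): e=[2,-6,24] → ·
    (2,10)@(5, 21): e=[18,6,-4] → ·
    (3,10)@(7, 21): e=[14,-2,8] → ·
  covered (3 px):
    · · · · · · · · · ·
    · · · · · · · · · ·
    · · · · · · · · · ·
    · · · · · · · · · ·
    · · · · · · · · · ·
    · · · · · · · · · ·
    · · · · · · · · · ·
    · · · · · · · · · ·
    · · █ · · · · · · ·
    · · █ █ · · · · · ·
    · · · · · · · · · ·
    · · · · · · · · · ·
T1:
  2·area = 54  (B↔C swapped to make it positive)
  edge (16, 22)→(11, 21): d=(-5,-1) top-left  bias=+0
  edge (11, 21)→(20, 12): d=(9,-9) top-left  bias=+0
  edge (20, 12)→(16, 22): d=(-4,10) right/bottom  bias=-1
    (9,6)@(19, 13): e=[48,0,6] → █  [on edge]
    (8,7)@(17, 15): e=[36,0,18] → █  [on edge]
    (9,7)@(19, 15): e=[38,18,-2] → ·
    (7,8)@(15, 17): e=[24,0,30] → █  [on edge]
    (9,8)@(19, 17): e=[28,36,-10] → ·
    (0,9)@(1, 19): e=[0,-108,162] → ·  [on edge]
    (6,9)@(13, 19): e=[12,0,42] → █  [on edge]
    (9,9)@(19, 19): e=[18,54,-18] → ·
    (5,10)@(11, 21): e=[0,0,54] → █  [on edge]
    (8,10)@(17, 21): e=[6,54,-6] → ·
    (4,11)@(9, 23): e=[-12,0,66] → ·  [on edge]
    (5,11)@(11, 23): e=[-10,18,46] → ·
  covered (10 px):
    · · · · · · · · · ·
    · · · · · · · · · ·
    · · · · · · · · · ·
    · · · · · · · · · ·
    · · · · · · · · · ·
    · · · · · · · · · ·
    · · · · · · · · · █
    · · · · · · · · █ ·
    · · · · · · · █ █ ·
    · · · · · · █ █ █ ·
    · · · · · █ █ █ · ·
    · · · · · · · · · ·
T2:
  2·area = 56  (B↔C swapped to make it positive)
  edge (10, 20)→(20, 24): d=(10,4) right/bottom  bias=-1
  edge (20, 24)→(6, 24): d=(-14,0) right/bottom  bias=-1
  edge (6, 24)→(10, 20): d=(4,-4) top-left  bias=+0
    (9,5)@(19, 11): e=[-126,182,0] → ·  [on edge]
    (8,6)@(17, 13): e=[-98,154,0] → ·  [on edge]
    (7,7)@(15, 15): e=[-70,126,0] → ·  [on edge]
    (6,8)@(13, 17): e=[-42,98,0] → ·  [on edge]
    (5,9)@(11, 19): e=[-14,70,0] → ·  [on edge]
    (4,10)@(9, 21): e=[14,42,0] → █  [on edge]
    (5,10)@(11, 21): e=[6,42,8] → █
    (6,10)@(13, 21): e=[-2,42,16] → ·
    (3,11)@(7, 23): e=[42,14,0] → █  [on edge]
    (6,11)@(13, 23): e=[18,14,24] → █
    (7,11)@(15, 23): e=[10,14,32] → █
    (8,11)@(17, 23): e=[2,14,40] → █
  covered (8 px):
    · · · · · · · · · ·
    · · · · · · · · · ·
    · · · · · · · · · ·
    · · · · · · · · · ·
    · · · · · · · · · ·
    · · · · · · · · · ·
    · · · · · · · · · ·
    · · · · · · · · · ·
    · · · · · · · · · ·
    · · · · · · · · · ·
    · · · · █ █ · · · ·
    · · · █ █ █ █ █ █ ·

Z-buffer (winner per pixel, '.' = empty):
  . . . . . . . . . .
  . . . . . . . . . .
  . . . . . . . . . .
  . . . . . . . . . .
  . . . . . . . . . .
  . . . . . . . . . .
  . . . . . . . . . 1
  . . . . . . . . 1 .
  . . 0 . . . . 1 1 .
  . . 0 0 . . 1 1 1 .
  . . . . 2 2 1 1 . .
  . . . 2 2 2 2 2 2 .

Result: -1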